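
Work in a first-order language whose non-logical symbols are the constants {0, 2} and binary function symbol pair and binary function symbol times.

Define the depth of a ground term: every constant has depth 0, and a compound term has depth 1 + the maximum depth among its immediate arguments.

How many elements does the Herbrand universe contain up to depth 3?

81610

Let N_k count ground terms of depth at most k. Each non-constant term of depth ≤ k is some function symbol applied to depth-≤(k−1) arguments, giving N_k = 2 + N_{k-1}^2 + N_{k-1}^2.
N_0 = 2
N_1 = 2 + 2^2 + 2^2 = 10
N_2 = 2 + 10^2 + 10^2 = 202
N_3 = 2 + 202^2 + 202^2 = 81610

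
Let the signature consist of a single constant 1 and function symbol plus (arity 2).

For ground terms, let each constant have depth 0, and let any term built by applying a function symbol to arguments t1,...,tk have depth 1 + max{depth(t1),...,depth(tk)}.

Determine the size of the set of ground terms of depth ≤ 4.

677

If N_k denotes the number of depth-≤k ground terms, the 1 constant gives N_0 = 1, and each function symbol of arity r contributes N_{k-1}^r new terms at level k: N_k = 1 + N_{k-1}^2.
N_0 = 1
N_1 = 1 + 1^2 = 2
N_2 = 1 + 2^2 = 5
N_3 = 1 + 5^2 = 26
N_4 = 1 + 26^2 = 677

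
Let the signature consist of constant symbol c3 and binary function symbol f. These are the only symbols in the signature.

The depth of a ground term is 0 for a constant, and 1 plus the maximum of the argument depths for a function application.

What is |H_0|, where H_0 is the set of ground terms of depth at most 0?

If N_k denotes the number of depth-≤k ground terms, the 1 constant gives N_0 = 1, and each function symbol of arity r contributes N_{k-1}^r new terms at level k: N_k = 1 + N_{k-1}^2.
N_0 = 1
Explicitly: c3.

1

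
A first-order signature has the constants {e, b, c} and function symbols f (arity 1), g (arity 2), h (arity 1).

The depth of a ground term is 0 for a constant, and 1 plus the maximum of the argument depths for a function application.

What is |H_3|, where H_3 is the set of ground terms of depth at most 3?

Let N_k = |{terms of depth ≤ k}|. Then N_0 = 3 and N_k = 3 + N_{k-1} + N_{k-1}^2 + N_{k-1} for k ≥ 1 (one summand per function symbol, arity giving the exponent).
N_0 = 3
N_1 = 3 + 3 + 3^2 + 3 = 18
N_2 = 3 + 18 + 18^2 + 18 = 363
N_3 = 3 + 363 + 363^2 + 363 = 132498

132498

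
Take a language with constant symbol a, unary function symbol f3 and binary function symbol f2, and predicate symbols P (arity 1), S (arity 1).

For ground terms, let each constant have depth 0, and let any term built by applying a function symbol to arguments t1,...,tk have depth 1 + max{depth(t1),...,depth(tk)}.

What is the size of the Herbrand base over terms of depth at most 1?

6

First count ground terms of depth ≤ 1.
If N_k denotes the number of depth-≤k ground terms, the 1 constant gives N_0 = 1, and each function symbol of arity r contributes N_{k-1}^r new terms at level k: N_k = 1 + N_{k-1} + N_{k-1}^2.
N_0 = 1
N_1 = 1 + 1 + 1^2 = 3
So |H| = 3.
Each predicate of arity r yields |H|^r ground atoms (one per choice of an r-tuple from H):
  P: 3;  S: 3
Total ground atoms: 3 + 3 = 6.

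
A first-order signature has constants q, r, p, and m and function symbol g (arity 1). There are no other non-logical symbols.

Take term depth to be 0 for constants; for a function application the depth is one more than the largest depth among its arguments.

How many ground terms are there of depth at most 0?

If N_k denotes the number of depth-≤k ground terms, the 4 constants give N_0 = 4, and each function symbol of arity r contributes N_{k-1}^r new terms at level k: N_k = 4 + N_{k-1}.
N_0 = 4

4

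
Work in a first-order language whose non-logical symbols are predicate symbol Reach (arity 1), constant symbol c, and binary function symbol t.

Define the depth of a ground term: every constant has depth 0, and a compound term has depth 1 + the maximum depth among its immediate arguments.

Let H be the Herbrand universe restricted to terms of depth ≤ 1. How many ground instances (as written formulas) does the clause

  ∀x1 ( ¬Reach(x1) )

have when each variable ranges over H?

2

Ground terms of depth ≤ 1:
  Write N_k for the number of ground terms of depth ≤ k. A term of depth ≤ k is either a constant or a function symbol applied to arguments of depth ≤ k−1, so N_k = 1 + N_{k-1}^2.
  N_0 = 1
  N_1 = 1 + 1^2 = 2
  Explicitly: c, t(c, c).
So there are 2 ground terms available for substitution.
The clause has 1 distinct variable (x1), which appears in the body. In the free term algebra distinct substitutions yield syntactically distinct ground instances.
Number of ground instances = 2.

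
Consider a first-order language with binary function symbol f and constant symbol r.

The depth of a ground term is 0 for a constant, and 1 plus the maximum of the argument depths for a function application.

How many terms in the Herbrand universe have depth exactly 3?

If N_k denotes the number of depth-≤k ground terms, the 1 constant gives N_0 = 1, and each function symbol of arity r contributes N_{k-1}^r new terms at level k: N_k = 1 + N_{k-1}^2.
N_0 = 1
N_1 = 1 + 1^2 = 2
N_2 = 1 + 2^2 = 5
N_3 = 1 + 5^2 = 26
Terms of depth exactly 3: N_3 − N_2 = 26 − 5 = 21.

21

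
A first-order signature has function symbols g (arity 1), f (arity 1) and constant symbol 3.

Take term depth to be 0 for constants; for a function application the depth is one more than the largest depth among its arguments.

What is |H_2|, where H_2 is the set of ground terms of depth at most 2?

7

Let N_k count ground terms of depth at most k. Each non-constant term of depth ≤ k is some function symbol applied to depth-≤(k−1) arguments, giving N_k = 1 + N_{k-1} + N_{k-1}.
N_0 = 1
N_1 = 1 + 1 + 1 = 3
N_2 = 1 + 3 + 3 = 7
Explicitly: 3, g(3), g(g(3)), g(f(3)), f(3), f(g(3)), f(f(3)).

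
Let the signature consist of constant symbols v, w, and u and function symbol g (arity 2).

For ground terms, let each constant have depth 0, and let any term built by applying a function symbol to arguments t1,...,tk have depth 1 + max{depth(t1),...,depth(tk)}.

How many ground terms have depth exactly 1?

If N_k denotes the number of depth-≤k ground terms, the 3 constants give N_0 = 3, and each function symbol of arity r contributes N_{k-1}^r new terms at level k: N_k = 3 + N_{k-1}^2.
N_0 = 3
N_1 = 3 + 3^2 = 12
Terms of depth exactly 1: N_1 − N_0 = 12 − 3 = 9.

9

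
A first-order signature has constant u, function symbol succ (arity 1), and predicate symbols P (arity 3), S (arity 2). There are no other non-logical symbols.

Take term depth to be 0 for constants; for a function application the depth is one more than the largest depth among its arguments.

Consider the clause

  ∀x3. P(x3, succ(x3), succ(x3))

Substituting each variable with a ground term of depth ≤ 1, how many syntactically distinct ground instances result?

Ground terms of depth ≤ 1:
  Count level by level. With function symbols succ/1, the terms of depth ≤ k are the 1 constant together with each function applied to depth-≤(k−1) tuples, so N_k = 1 + N_{k-1}.
  N_0 = 1
  N_1 = 1 + 1 = 2
  Explicitly: u, succ(u).
So there are 2 ground terms available for substitution.
The variable x3 ranges independently over the available ground terms, and distinct assignments produce distinct instances.
Number of ground instances = 2.

2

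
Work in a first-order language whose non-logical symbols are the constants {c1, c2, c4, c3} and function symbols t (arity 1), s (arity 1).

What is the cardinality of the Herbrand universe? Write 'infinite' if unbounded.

infinite

The signature has at least one function symbol (t, arity 1) and at least one constant (c1).
Iterating t gives infinitely many distinct ground terms: c1, t(c1), t(t(c1)), ...
So the Herbrand universe is infinite.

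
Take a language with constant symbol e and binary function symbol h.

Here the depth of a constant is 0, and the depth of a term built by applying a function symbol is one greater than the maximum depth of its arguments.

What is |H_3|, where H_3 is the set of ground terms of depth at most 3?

Let N_k count ground terms of depth at most k. Each non-constant term of depth ≤ k is some function symbol applied to depth-≤(k−1) arguments, giving N_k = 1 + N_{k-1}^2.
N_0 = 1
N_1 = 1 + 1^2 = 2
N_2 = 1 + 2^2 = 5
N_3 = 1 + 5^2 = 26

26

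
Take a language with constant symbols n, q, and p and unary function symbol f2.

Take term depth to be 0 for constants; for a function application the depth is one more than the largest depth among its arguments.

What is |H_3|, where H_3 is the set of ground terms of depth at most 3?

12

Count level by level. With function symbols f2/1, the terms of depth ≤ k are the 3 constants together with each function applied to depth-≤(k−1) tuples, so N_k = 3 + N_{k-1}.
N_0 = 3
N_1 = 3 + 3 = 6
N_2 = 3 + 6 = 9
N_3 = 3 + 9 = 12
Explicitly: n, q, p, f2(n), f2(q), f2(p), f2(f2(n)), f2(f2(q)), f2(f2(p)), f2(f2(f2(n))), f2(f2(f2(q))), f2(f2(f2(p))).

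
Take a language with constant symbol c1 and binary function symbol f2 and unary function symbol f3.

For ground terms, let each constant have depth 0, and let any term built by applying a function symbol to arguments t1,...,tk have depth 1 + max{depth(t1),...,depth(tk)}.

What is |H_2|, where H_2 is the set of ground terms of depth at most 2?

13

Let N_k = |{terms of depth ≤ k}|. Then N_0 = 1 and N_k = 1 + N_{k-1}^2 + N_{k-1} for k ≥ 1 (one summand per function symbol, arity giving the exponent).
N_0 = 1
N_1 = 1 + 1^2 + 1 = 3
N_2 = 1 + 3^2 + 3 = 13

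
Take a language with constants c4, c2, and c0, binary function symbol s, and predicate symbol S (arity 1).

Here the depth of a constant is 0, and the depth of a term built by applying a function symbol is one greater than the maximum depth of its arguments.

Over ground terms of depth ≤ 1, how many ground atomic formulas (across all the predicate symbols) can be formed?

First count ground terms of depth ≤ 1.
Let N_k = |{terms of depth ≤ k}|. Then N_0 = 3 and N_k = 3 + N_{k-1}^2 for k ≥ 1 (one summand per function symbol, arity giving the exponent).
N_0 = 3
N_1 = 3 + 3^2 = 12
Explicitly: c4, c2, c0, s(c4, c4), s(c4, c2), s(c4, c0), s(c2, c4), s(c2, c2), s(c2, c0), s(c0, c4), s(c0, c2), s(c0, c0).
So |H| = 12.
Ground atoms are formed by filling each argument slot of a predicate with a term from H, so an r-ary predicate gives |H|^r atoms:
  S: 12
Total ground atoms: 12.

12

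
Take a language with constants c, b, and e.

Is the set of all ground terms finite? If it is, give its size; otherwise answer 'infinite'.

3

There are no function symbols, so every ground term is one of the 3 constants.
The Herbrand universe is {c, b, e}, which is finite with 3 elements.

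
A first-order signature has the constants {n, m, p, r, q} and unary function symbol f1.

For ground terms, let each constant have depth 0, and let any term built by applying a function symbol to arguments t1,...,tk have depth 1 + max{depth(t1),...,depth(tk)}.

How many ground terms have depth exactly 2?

5

Let N_k count ground terms of depth at most k. Each non-constant term of depth ≤ k is some function symbol applied to depth-≤(k−1) arguments, giving N_k = 5 + N_{k-1}.
N_0 = 5
N_1 = 5 + 5 = 10
N_2 = 5 + 10 = 15
Terms of depth exactly 2: N_2 − N_1 = 15 − 10 = 5.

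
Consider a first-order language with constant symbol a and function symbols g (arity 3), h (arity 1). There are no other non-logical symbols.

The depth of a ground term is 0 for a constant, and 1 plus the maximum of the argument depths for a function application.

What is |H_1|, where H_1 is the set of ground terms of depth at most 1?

If N_k denotes the number of depth-≤k ground terms, the 1 constant gives N_0 = 1, and each function symbol of arity r contributes N_{k-1}^r new terms at level k: N_k = 1 + N_{k-1}^3 + N_{k-1}.
N_0 = 1
N_1 = 1 + 1^3 + 1 = 3
Explicitly: a, g(a, a, a), h(a).

3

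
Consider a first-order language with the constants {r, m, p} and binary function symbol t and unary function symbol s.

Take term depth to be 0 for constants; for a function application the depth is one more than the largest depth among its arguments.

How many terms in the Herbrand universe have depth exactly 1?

12

Write N_k for the number of ground terms of depth ≤ k. A term of depth ≤ k is either a constant or a function symbol applied to arguments of depth ≤ k−1, so N_k = 3 + N_{k-1}^2 + N_{k-1}.
N_0 = 3
N_1 = 3 + 3^2 + 3 = 15
Terms of depth exactly 1: N_1 − N_0 = 15 − 3 = 12.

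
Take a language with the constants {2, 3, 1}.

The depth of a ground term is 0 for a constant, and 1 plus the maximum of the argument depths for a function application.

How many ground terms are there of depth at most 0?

3

With no function symbols every ground term is a constant, so there are exactly 3 ground terms at every depth bound.
N_0 = 3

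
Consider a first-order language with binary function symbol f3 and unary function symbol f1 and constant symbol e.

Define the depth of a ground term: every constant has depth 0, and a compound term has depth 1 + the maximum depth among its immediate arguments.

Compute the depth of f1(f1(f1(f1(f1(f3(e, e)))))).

depth(f3(e, e)) = 1 + max(0, 0) = 1
depth(f1(f3(e, e))) = 1 + depth(f3(e, e)) = 1 + 1 = 2
depth(f1(f1(f3(e, e)))) = 1 + depth(f1(f3(e, e))) = 1 + 2 = 3
depth(f1(f1(f1(f3(e, e))))) = 1 + depth(f1(f1(f3(e, e)))) = 1 + 3 = 4
depth(f1(f1(f1(f1(f3(e, e)))))) = 1 + depth(f1(f1(f1(f3(e, e))))) = 1 + 4 = 5
depth(f1(f1(f1(f1(f1(f3(e, e))))))) = 1 + depth(f1(f1(f1(f1(f3(e, e)))))) = 1 + 5 = 6

6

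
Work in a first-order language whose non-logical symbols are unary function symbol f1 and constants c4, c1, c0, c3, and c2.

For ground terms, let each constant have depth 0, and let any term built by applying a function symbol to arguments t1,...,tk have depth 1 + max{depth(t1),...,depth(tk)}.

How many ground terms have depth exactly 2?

Let N_k count ground terms of depth at most k. Each non-constant term of depth ≤ k is some function symbol applied to depth-≤(k−1) arguments, giving N_k = 5 + N_{k-1}.
N_0 = 5
N_1 = 5 + 5 = 10
N_2 = 5 + 10 = 15
Terms of depth exactly 2: N_2 − N_1 = 15 − 10 = 5.

5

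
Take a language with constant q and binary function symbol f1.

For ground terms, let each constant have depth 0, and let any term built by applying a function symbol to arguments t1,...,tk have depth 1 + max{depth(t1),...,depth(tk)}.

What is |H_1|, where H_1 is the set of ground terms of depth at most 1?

Write N_k for the number of ground terms of depth ≤ k. A term of depth ≤ k is either a constant or a function symbol applied to arguments of depth ≤ k−1, so N_k = 1 + N_{k-1}^2.
N_0 = 1
N_1 = 1 + 1^2 = 2
Explicitly: q, f1(q, q).

2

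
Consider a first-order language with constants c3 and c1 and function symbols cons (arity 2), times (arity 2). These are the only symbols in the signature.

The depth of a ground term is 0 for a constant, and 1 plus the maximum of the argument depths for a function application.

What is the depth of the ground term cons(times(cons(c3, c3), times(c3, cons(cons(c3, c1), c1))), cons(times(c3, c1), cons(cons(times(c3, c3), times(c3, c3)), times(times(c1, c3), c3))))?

5

depth(cons(c3, c3)) = 1 + max(0, 0) = 1
depth(cons(c3, c1)) = 1 + max(0, 0) = 1
depth(cons(cons(c3, c1), c1)) = 1 + max(1, 0) = 2
depth(times(c3, cons(cons(c3, c1), c1))) = 1 + max(0, 2) = 3
depth(times(cons(c3, c3), times(c3, cons(cons(c3, c1), c1)))) = 1 + max(1, 3) = 4
depth(times(c3, c1)) = 1 + max(0, 0) = 1
depth(times(c3, c3)) = 1 + max(0, 0) = 1
depth(cons(times(c3, c3), times(c3, c3))) = 1 + max(1, 1) = 2
depth(times(c1, c3)) = 1 + max(0, 0) = 1
depth(times(times(c1, c3), c3)) = 1 + max(1, 0) = 2
depth(cons(cons(times(c3, c3), times(c3, c3)), times(times(c1, c3), c3))) = 1 + max(2, 2) = 3
depth(cons(times(c3, c1), cons(cons(times(c3, c3), times(c3, c3)), times(times(c1, c3), c3)))) = 1 + max(1, 3) = 4
depth(cons(times(cons(c3, c3), times(c3, cons(cons(c3, c1), c1))), cons(times(c3, c1), cons(cons(times(c3, c3), times(c3, c3)), times(times(c1, c3), c3))))) = 1 + max(4, 4) = 5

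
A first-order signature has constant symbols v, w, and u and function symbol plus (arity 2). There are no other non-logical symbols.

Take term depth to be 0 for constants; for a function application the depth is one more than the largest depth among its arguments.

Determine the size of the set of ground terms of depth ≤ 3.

21612

Let N_k = |{terms of depth ≤ k}|. Then N_0 = 3 and N_k = 3 + N_{k-1}^2 for k ≥ 1 (one summand per function symbol, arity giving the exponent).
N_0 = 3
N_1 = 3 + 3^2 = 12
N_2 = 3 + 12^2 = 147
N_3 = 3 + 147^2 = 21612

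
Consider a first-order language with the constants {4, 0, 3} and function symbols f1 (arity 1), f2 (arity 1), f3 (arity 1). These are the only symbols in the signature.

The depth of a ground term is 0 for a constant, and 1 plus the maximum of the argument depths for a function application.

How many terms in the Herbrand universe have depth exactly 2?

27

Let N_k count ground terms of depth at most k. Each non-constant term of depth ≤ k is some function symbol applied to depth-≤(k−1) arguments, giving N_k = 3 + N_{k-1} + N_{k-1} + N_{k-1}.
N_0 = 3
N_1 = 3 + 3 + 3 + 3 = 12
N_2 = 3 + 12 + 12 + 12 = 39
Terms of depth exactly 2: N_2 − N_1 = 39 − 12 = 27.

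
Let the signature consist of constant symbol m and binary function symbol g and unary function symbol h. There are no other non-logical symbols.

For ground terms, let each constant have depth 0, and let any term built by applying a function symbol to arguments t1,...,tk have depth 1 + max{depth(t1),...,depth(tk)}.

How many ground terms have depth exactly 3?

If N_k denotes the number of depth-≤k ground terms, the 1 constant gives N_0 = 1, and each function symbol of arity r contributes N_{k-1}^r new terms at level k: N_k = 1 + N_{k-1}^2 + N_{k-1}.
N_0 = 1
N_1 = 1 + 1^2 + 1 = 3
N_2 = 1 + 3^2 + 3 = 13
N_3 = 1 + 13^2 + 13 = 183
Terms of depth exactly 3: N_3 − N_2 = 183 − 13 = 170.

170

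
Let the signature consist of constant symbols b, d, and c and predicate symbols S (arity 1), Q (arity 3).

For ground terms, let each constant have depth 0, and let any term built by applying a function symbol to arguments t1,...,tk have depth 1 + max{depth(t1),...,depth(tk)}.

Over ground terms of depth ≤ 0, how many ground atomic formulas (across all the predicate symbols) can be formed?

30

First count ground terms of depth ≤ 0.
With no function symbols every ground term is a constant, so there are exactly 3 ground terms at every depth bound.
N_0 = 3
Explicitly: b, d, c.
So |H| = 3.
Ground atoms are formed by filling each argument slot of a predicate with a term from H, so an r-ary predicate gives |H|^r atoms:
  S: 3;  Q: 3^3 = 27
Total ground atoms: 3 + 27 = 30.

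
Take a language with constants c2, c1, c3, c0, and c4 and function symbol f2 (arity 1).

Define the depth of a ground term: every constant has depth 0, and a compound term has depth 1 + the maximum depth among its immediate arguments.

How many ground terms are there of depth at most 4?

25

Write N_k for the number of ground terms of depth ≤ k. A term of depth ≤ k is either a constant or a function symbol applied to arguments of depth ≤ k−1, so N_k = 5 + N_{k-1}.
N_0 = 5
N_1 = 5 + 5 = 10
N_2 = 5 + 10 = 15
N_3 = 5 + 15 = 20
N_4 = 5 + 20 = 25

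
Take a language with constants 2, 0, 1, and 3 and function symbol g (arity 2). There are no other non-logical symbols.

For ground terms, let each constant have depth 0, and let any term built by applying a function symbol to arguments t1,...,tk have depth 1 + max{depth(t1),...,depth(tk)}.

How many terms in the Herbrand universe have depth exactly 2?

Let N_k count ground terms of depth at most k. Each non-constant term of depth ≤ k is some function symbol applied to depth-≤(k−1) arguments, giving N_k = 4 + N_{k-1}^2.
N_0 = 4
N_1 = 4 + 4^2 = 20
N_2 = 4 + 20^2 = 404
Terms of depth exactly 2: N_2 − N_1 = 404 − 20 = 384.

384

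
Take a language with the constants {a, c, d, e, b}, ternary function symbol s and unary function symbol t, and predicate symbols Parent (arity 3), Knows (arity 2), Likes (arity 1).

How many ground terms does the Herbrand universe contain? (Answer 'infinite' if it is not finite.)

infinite

The signature has at least one function symbol (s, arity 3) and at least one constant (a).
Iterating s gives infinitely many distinct ground terms: a, s(a, a, a), s(s(a, a, a), s(a, a, a), s(a, a, a)), ...
So the Herbrand universe is infinite.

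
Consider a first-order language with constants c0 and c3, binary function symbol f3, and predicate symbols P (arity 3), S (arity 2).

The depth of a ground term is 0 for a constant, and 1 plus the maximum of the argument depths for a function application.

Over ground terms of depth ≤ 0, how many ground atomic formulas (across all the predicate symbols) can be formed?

First count ground terms of depth ≤ 0.
Write N_k for the number of ground terms of depth ≤ k. A term of depth ≤ k is either a constant or a function symbol applied to arguments of depth ≤ k−1, so N_k = 2 + N_{k-1}^2.
N_0 = 2
So |H| = 2.
Each predicate of arity r yields |H|^r ground atoms (one per choice of an r-tuple from H):
  P: 2^3 = 8;  S: 2^2 = 4
Total ground atoms: 8 + 4 = 12.

12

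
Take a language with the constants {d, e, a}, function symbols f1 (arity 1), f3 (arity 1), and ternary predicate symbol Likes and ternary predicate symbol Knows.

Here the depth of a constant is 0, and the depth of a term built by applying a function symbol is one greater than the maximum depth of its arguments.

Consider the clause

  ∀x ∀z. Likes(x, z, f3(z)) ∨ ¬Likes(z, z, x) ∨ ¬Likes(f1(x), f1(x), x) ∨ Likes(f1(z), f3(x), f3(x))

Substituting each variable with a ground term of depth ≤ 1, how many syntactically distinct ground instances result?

81

Ground terms of depth ≤ 1:
  If N_k denotes the number of depth-≤k ground terms, the 3 constants give N_0 = 3, and each function symbol of arity r contributes N_{k-1}^r new terms at level k: N_k = 3 + N_{k-1} + N_{k-1}.
  N_0 = 3
  N_1 = 3 + 3 + 3 = 9
So there are 9 ground terms available for substitution.
The clause has 2 distinct variables (x, z), each appearing in the body. In the free term algebra distinct substitutions yield syntactically distinct ground instances.
Number of ground instances = 9^2 = 81.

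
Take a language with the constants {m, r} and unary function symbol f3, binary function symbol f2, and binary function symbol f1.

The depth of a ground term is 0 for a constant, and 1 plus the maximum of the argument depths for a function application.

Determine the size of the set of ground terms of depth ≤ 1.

Let N_k = |{terms of depth ≤ k}|. Then N_0 = 2 and N_k = 2 + N_{k-1} + N_{k-1}^2 + N_{k-1}^2 for k ≥ 1 (one summand per function symbol, arity giving the exponent).
N_0 = 2
N_1 = 2 + 2 + 2^2 + 2^2 = 12

12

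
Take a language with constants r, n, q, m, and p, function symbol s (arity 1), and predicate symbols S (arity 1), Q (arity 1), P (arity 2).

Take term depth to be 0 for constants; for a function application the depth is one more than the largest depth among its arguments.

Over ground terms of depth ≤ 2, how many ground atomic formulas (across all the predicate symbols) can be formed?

First count ground terms of depth ≤ 2.
Count level by level. With function symbols s/1, the terms of depth ≤ k are the 5 constants together with each function applied to depth-≤(k−1) tuples, so N_k = 5 + N_{k-1}.
N_0 = 5
N_1 = 5 + 5 = 10
N_2 = 5 + 10 = 15
So |H| = 15.
A ground atom is a predicate applied to a tuple of terms from H, so the count is the sum over predicates of |H|^arity:
  S: 15;  Q: 15;  P: 15^2 = 225
Total ground atoms: 15 + 15 + 225 = 255.

255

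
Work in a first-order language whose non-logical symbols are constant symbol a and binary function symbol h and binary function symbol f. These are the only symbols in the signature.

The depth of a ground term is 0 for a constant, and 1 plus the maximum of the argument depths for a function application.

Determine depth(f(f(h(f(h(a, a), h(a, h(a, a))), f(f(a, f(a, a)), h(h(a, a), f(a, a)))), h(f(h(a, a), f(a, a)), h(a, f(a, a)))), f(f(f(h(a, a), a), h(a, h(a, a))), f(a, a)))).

6

depth(h(a, a)) = 1 + max(0, 0) = 1
depth(h(a, h(a, a))) = 1 + max(0, 1) = 2
depth(f(h(a, a), h(a, h(a, a)))) = 1 + max(1, 2) = 3
depth(f(a, a)) = 1 + max(0, 0) = 1
depth(f(a, f(a, a))) = 1 + max(0, 1) = 2
depth(h(h(a, a), f(a, a))) = 1 + max(1, 1) = 2
depth(f(f(a, f(a, a)), h(h(a, a), f(a, a)))) = 1 + max(2, 2) = 3
depth(h(f(h(a, a), h(a, h(a, a))), f(f(a, f(a, a)), h(h(a, a), f(a, a))))) = 1 + max(3, 3) = 4
depth(f(h(a, a), f(a, a))) = 1 + max(1, 1) = 2
depth(h(a, f(a, a))) = 1 + max(0, 1) = 2
depth(h(f(h(a, a), f(a, a)), h(a, f(a, a)))) = 1 + max(2, 2) = 3
depth(f(h(f(h(a, a), h(a, h(a, a))), f(f(a, f(a, a)), h(h(a, a), f(a, a)))), h(f(h(a, a), f(a, a)), h(a, f(a, a))))) = 1 + max(4, 3) = 5
depth(f(h(a, a), a)) = 1 + max(1, 0) = 2
depth(f(f(h(a, a), a), h(a, h(a, a)))) = 1 + max(2, 2) = 3
depth(f(f(f(h(a, a), a), h(a, h(a, a))), f(a, a))) = 1 + max(3, 1) = 4
depth(f(f(h(f(h(a, a), h(a, h(a, a))), f(f(a, f(a, a)), h(h(a, a), f(a, a)))), h(f(h(a, a), f(a, a)), h(a, f(a, a)))), f(f(f(h(a, a), a), h(a, h(a, a))), f(a, a)))) = 1 + max(5, 4) = 6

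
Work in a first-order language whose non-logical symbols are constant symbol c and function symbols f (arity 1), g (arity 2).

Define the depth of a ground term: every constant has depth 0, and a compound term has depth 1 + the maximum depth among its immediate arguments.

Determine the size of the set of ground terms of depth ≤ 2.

If N_k denotes the number of depth-≤k ground terms, the 1 constant gives N_0 = 1, and each function symbol of arity r contributes N_{k-1}^r new terms at level k: N_k = 1 + N_{k-1} + N_{k-1}^2.
N_0 = 1
N_1 = 1 + 1 + 1^2 = 3
N_2 = 1 + 3 + 3^2 = 13

13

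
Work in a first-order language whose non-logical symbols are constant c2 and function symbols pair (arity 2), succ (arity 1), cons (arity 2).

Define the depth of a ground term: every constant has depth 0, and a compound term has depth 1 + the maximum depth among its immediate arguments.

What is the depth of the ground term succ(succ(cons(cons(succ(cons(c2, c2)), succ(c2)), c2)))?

depth(cons(c2, c2)) = 1 + max(0, 0) = 1
depth(succ(cons(c2, c2))) = 1 + depth(cons(c2, c2)) = 1 + 1 = 2
depth(succ(c2)) = 1 + depth(c2) = 1 + 0 = 1
depth(cons(succ(cons(c2, c2)), succ(c2))) = 1 + max(2, 1) = 3
depth(cons(cons(succ(cons(c2, c2)), succ(c2)), c2)) = 1 + max(3, 0) = 4
depth(succ(cons(cons(succ(cons(c2, c2)), succ(c2)), c2))) = 1 + depth(cons(cons(succ(cons(c2, c2)), succ(c2)), c2)) = 1 + 4 = 5
depth(succ(succ(cons(cons(succ(cons(c2, c2)), succ(c2)), c2)))) = 1 + depth(succ(cons(cons(succ(cons(c2, c2)), succ(c2)), c2))) = 1 + 5 = 6

6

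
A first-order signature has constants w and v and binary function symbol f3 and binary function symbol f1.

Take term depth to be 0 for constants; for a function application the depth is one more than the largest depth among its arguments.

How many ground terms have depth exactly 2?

192

Count level by level. With function symbols f3/2, f1/2, the terms of depth ≤ k are the 2 constants together with each function applied to depth-≤(k−1) tuples, so N_k = 2 + N_{k-1}^2 + N_{k-1}^2.
N_0 = 2
N_1 = 2 + 2^2 + 2^2 = 10
N_2 = 2 + 10^2 + 10^2 = 202
Terms of depth exactly 2: N_2 − N_1 = 202 − 10 = 192.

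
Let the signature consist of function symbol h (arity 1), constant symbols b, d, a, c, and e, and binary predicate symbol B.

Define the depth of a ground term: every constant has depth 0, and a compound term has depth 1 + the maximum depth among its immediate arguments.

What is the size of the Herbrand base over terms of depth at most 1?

First count ground terms of depth ≤ 1.
If N_k denotes the number of depth-≤k ground terms, the 5 constants give N_0 = 5, and each function symbol of arity r contributes N_{k-1}^r new terms at level k: N_k = 5 + N_{k-1}.
N_0 = 5
N_1 = 5 + 5 = 10
Explicitly: b, d, a, c, e, h(b), h(d), h(a), h(c), h(e).
So |H| = 10.
For each predicate symbol, the number of ground atoms is |H| raised to its arity; summing:
  B: 10^2 = 100
Total ground atoms: 100.

100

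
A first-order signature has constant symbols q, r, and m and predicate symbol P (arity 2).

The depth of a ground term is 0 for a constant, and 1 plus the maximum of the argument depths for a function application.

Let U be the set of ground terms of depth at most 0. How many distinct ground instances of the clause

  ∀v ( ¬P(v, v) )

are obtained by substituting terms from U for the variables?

3

Ground terms of depth ≤ 0:
  With no function symbols every ground term is a constant, so there are exactly 3 ground terms at every depth bound.
  N_0 = 3
So there are 3 ground terms available for substitution.
The body mentions the single quantified variable v; since ground terms form a free algebra, no two substitutions collapse to the same formula.
Number of ground instances = 3.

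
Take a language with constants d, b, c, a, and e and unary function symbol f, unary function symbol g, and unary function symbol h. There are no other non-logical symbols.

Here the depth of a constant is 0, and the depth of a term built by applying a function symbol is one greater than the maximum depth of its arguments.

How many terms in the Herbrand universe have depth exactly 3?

135

Count level by level. With function symbols f/1, g/1, h/1, the terms of depth ≤ k are the 5 constants together with each function applied to depth-≤(k−1) tuples, so N_k = 5 + N_{k-1} + N_{k-1} + N_{k-1}.
N_0 = 5
N_1 = 5 + 5 + 5 + 5 = 20
N_2 = 5 + 20 + 20 + 20 = 65
N_3 = 5 + 65 + 65 + 65 = 200
Terms of depth exactly 3: N_3 − N_2 = 200 − 65 = 135.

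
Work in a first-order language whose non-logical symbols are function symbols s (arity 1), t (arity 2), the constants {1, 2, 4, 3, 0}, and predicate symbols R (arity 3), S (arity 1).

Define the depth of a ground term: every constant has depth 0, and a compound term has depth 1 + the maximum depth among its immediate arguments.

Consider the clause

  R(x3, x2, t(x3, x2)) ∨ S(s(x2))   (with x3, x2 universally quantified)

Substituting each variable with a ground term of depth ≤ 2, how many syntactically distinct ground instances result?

Ground terms of depth ≤ 2:
  Count level by level. With function symbols s/1, t/2, the terms of depth ≤ k are the 5 constants together with each function applied to depth-≤(k−1) tuples, so N_k = 5 + N_{k-1} + N_{k-1}^2.
  N_0 = 5
  N_1 = 5 + 5 + 5^2 = 35
  N_2 = 5 + 35 + 35^2 = 1265
So there are 1265 ground terms available for substitution.
The body mentions every one of the 2 quantified variables; since ground terms form a free algebra, no two substitutions collapse to the same formula.
Number of ground instances = 1265^2 = 1600225.

1600225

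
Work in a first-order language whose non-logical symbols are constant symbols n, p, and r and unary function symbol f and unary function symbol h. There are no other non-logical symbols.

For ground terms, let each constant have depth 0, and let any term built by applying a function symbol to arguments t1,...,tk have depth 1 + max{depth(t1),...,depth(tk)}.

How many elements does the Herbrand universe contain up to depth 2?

21

Count level by level. With function symbols f/1, h/1, the terms of depth ≤ k are the 3 constants together with each function applied to depth-≤(k−1) tuples, so N_k = 3 + N_{k-1} + N_{k-1}.
N_0 = 3
N_1 = 3 + 3 + 3 = 9
N_2 = 3 + 9 + 9 = 21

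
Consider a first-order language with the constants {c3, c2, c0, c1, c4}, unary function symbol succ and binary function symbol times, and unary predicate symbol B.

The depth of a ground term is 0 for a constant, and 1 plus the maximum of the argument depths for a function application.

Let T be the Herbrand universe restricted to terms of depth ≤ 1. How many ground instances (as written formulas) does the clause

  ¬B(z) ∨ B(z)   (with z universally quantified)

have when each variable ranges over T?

Ground terms of depth ≤ 1:
  Let N_k = |{terms of depth ≤ k}|. Then N_0 = 5 and N_k = 5 + N_{k-1} + N_{k-1}^2 for k ≥ 1 (one summand per function symbol, arity giving the exponent).
  N_0 = 5
  N_1 = 5 + 5 + 5^2 = 35
So there are 35 ground terms available for substitution.
There is 1 variable to instantiate (z),  occurring in at least one literal, so different choices give different ground instances.
Number of ground instances = 35.

35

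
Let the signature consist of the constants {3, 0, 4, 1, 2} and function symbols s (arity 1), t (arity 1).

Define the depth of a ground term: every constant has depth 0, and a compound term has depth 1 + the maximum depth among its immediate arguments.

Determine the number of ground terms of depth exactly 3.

Write N_k for the number of ground terms of depth ≤ k. A term of depth ≤ k is either a constant or a function symbol applied to arguments of depth ≤ k−1, so N_k = 5 + N_{k-1} + N_{k-1}.
N_0 = 5
N_1 = 5 + 5 + 5 = 15
N_2 = 5 + 15 + 15 = 35
N_3 = 5 + 35 + 35 = 75
Terms of depth exactly 3: N_3 − N_2 = 75 − 35 = 40.

40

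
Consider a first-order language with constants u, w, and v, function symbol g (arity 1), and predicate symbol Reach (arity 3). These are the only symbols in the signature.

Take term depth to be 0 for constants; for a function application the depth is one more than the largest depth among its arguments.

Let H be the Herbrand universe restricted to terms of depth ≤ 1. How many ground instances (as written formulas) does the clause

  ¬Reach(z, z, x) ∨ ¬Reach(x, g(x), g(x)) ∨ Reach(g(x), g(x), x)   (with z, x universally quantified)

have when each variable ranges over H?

36

Ground terms of depth ≤ 1:
  Let N_k = |{terms of depth ≤ k}|. Then N_0 = 3 and N_k = 3 + N_{k-1} for k ≥ 1 (one summand per function symbol, arity giving the exponent).
  N_0 = 3
  N_1 = 3 + 3 = 6
So there are 6 ground terms available for substitution.
Each of z, x ranges independently over the available ground terms, and distinct assignments produce distinct instances.
Number of ground instances = 6^2 = 36.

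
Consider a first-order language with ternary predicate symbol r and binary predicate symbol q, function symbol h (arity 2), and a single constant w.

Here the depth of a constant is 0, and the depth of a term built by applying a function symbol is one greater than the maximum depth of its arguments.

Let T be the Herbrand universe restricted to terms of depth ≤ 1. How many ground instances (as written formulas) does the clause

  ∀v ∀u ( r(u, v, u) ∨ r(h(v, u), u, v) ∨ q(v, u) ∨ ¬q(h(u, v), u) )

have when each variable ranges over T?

Ground terms of depth ≤ 1:
  If N_k denotes the number of depth-≤k ground terms, the 1 constant gives N_0 = 1, and each function symbol of arity r contributes N_{k-1}^r new terms at level k: N_k = 1 + N_{k-1}^2.
  N_0 = 1
  N_1 = 1 + 1^2 = 2
So there are 2 ground terms available for substitution.
The body mentions every one of the 2 quantified variables; since ground terms form a free algebra, no two substitutions collapse to the same formula.
Number of ground instances = 2^2 = 4.

4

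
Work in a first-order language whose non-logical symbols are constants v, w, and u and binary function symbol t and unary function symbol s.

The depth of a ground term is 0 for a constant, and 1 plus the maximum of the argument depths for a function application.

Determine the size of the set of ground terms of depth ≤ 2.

Count level by level. With function symbols t/2, s/1, the terms of depth ≤ k are the 3 constants together with each function applied to depth-≤(k−1) tuples, so N_k = 3 + N_{k-1}^2 + N_{k-1}.
N_0 = 3
N_1 = 3 + 3^2 + 3 = 15
N_2 = 3 + 15^2 + 15 = 243

243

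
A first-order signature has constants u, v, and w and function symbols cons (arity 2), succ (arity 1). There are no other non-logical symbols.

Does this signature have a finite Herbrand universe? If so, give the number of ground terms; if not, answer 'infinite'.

infinite

The signature has at least one function symbol (cons, arity 2) and at least one constant (u).
Iterating cons gives infinitely many distinct ground terms: u, cons(u, u), cons(cons(u, u), cons(u, u)), ...
So the Herbrand universe is infinite.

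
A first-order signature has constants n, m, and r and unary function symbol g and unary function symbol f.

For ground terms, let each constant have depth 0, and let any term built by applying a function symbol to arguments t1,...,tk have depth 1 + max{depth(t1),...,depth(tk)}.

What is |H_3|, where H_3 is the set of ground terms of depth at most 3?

45

Let N_k count ground terms of depth at most k. Each non-constant term of depth ≤ k is some function symbol applied to depth-≤(k−1) arguments, giving N_k = 3 + N_{k-1} + N_{k-1}.
N_0 = 3
N_1 = 3 + 3 + 3 = 9
N_2 = 3 + 9 + 9 = 21
N_3 = 3 + 21 + 21 = 45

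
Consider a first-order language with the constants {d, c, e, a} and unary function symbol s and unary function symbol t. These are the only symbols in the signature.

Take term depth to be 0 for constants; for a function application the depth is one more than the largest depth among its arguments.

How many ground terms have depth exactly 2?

Write N_k for the number of ground terms of depth ≤ k. A term of depth ≤ k is either a constant or a function symbol applied to arguments of depth ≤ k−1, so N_k = 4 + N_{k-1} + N_{k-1}.
N_0 = 4
N_1 = 4 + 4 + 4 = 12
N_2 = 4 + 12 + 12 = 28
Terms of depth exactly 2: N_2 − N_1 = 28 − 12 = 16.

16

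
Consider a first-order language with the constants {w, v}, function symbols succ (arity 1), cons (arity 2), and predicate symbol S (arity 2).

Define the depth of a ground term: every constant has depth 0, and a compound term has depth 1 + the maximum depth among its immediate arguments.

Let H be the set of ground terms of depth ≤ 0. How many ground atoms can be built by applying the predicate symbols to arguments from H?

First count ground terms of depth ≤ 0.
Let N_k count ground terms of depth at most k. Each non-constant term of depth ≤ k is some function symbol applied to depth-≤(k−1) arguments, giving N_k = 2 + N_{k-1} + N_{k-1}^2.
N_0 = 2
Explicitly: w, v.
So |H| = 2.
Each predicate of arity r yields |H|^r ground atoms (one per choice of an r-tuple from H):
  S: 2^2 = 4
Total ground atoms: 4.

4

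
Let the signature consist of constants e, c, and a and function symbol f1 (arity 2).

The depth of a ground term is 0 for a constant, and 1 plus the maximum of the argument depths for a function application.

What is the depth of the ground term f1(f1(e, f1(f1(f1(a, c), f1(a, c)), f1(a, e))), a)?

depth(f1(a, c)) = 1 + max(0, 0) = 1
depth(f1(f1(a, c), f1(a, c))) = 1 + max(1, 1) = 2
depth(f1(a, e)) = 1 + max(0, 0) = 1
depth(f1(f1(f1(a, c), f1(a, c)), f1(a, e))) = 1 + max(2, 1) = 3
depth(f1(e, f1(f1(f1(a, c), f1(a, c)), f1(a, e)))) = 1 + max(0, 3) = 4
depth(f1(f1(e, f1(f1(f1(a, c), f1(a, c)), f1(a, e))), a)) = 1 + max(4, 0) = 5

5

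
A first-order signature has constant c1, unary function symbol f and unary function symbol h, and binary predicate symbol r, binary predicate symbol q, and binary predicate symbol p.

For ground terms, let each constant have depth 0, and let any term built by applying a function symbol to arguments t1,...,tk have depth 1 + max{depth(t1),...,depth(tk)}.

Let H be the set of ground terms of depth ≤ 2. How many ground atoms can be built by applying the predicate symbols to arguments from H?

147

First count ground terms of depth ≤ 2.
Write N_k for the number of ground terms of depth ≤ k. A term of depth ≤ k is either a constant or a function symbol applied to arguments of depth ≤ k−1, so N_k = 1 + N_{k-1} + N_{k-1}.
N_0 = 1
N_1 = 1 + 1 + 1 = 3
N_2 = 1 + 3 + 3 = 7
Explicitly: c1, f(c1), f(f(c1)), f(h(c1)), h(c1), h(f(c1)), h(h(c1)).
So |H| = 7.
Ground atoms are formed by filling each argument slot of a predicate with a term from H, so an r-ary predicate gives |H|^r atoms:
  r: 7^2 = 49;  q: 7^2 = 49;  p: 7^2 = 49
Total ground atoms: 49 + 49 + 49 = 147.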